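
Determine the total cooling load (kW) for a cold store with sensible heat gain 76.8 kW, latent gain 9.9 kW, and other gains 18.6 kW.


Q_total = Q_s + Q_l + Q_misc
Q_total = 76.8 + 9.9 + 18.6
Q_total = 105.3 kW

105.3


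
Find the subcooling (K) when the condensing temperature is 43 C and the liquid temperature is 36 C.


Subcooling = T_cond - T_liquid
Subcooling = 43 - 36
Subcooling = 7 K

7


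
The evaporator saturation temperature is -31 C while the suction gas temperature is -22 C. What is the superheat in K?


Superheat = T_suction - T_evap
Superheat = -22 - (-31)
Superheat = 9 K

9


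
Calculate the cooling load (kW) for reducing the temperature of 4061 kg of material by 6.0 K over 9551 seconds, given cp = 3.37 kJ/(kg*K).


Q = m * cp * dT / t
Q = 4061 * 3.37 * 6.0 / 9551
Q = 8.597 kW

8.597


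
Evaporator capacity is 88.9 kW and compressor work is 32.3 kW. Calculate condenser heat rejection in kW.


Q_cond = Q_evap + W
Q_cond = 88.9 + 32.3
Q_cond = 121.2 kW

121.2


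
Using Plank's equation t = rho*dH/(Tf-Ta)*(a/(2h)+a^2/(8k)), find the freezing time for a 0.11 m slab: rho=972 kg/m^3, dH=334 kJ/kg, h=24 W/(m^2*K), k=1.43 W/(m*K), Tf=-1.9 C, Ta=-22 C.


dT = -1.9 - (-22) = 20.1 K
term1 = a/(2h) = 0.11/(2*24) = 0.002291666667
term2 = a^2/(8k) = 0.11^2/(8*1.43) = 0.001057692308
t = rho*dH*1000/dT * (term1 + term2)
t = 972*334*1000/20.1 * (0.002291666667 + 0.001057692308)
t = 54098 s

54098


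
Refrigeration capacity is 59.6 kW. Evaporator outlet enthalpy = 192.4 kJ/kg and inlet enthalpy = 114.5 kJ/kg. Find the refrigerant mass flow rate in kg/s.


dh = 192.4 - 114.5 = 77.9 kJ/kg
m_dot = Q / dh = 59.6 / 77.9 = 0.7651 kg/s

0.7651


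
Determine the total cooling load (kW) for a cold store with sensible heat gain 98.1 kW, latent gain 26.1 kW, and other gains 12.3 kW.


Q_total = Q_s + Q_l + Q_misc
Q_total = 98.1 + 26.1 + 12.3
Q_total = 136.5 kW

136.5


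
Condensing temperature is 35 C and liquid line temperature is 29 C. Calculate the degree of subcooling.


Subcooling = T_cond - T_liquid
Subcooling = 35 - 29
Subcooling = 6 K

6


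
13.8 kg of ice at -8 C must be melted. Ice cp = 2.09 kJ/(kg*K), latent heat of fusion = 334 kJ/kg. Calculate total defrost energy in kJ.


Sensible heat = cp * dT = 2.09 * 8 = 16.72 kJ/kg
Total per kg = 16.72 + 334 = 350.72 kJ/kg
Q = m * total = 13.8 * 350.72
Q = 4839.9 kJ

4839.9


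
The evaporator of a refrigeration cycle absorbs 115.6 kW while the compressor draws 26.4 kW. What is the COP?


COP = Q_evap / W
COP = 115.6 / 26.4
COP = 4.379

4.379


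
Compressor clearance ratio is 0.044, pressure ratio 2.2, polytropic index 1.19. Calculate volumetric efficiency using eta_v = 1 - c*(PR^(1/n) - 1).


PR^(1/n) = 2.2^(1/1.19) = 1.93976961
eta_v = 1 - 0.044 * (1.93976961 - 1)
eta_v = 0.9587

0.9587


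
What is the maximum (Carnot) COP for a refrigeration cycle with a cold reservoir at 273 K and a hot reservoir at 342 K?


dT = 342 - 273 = 69 K
COP_carnot = T_cold / dT = 273 / 69
COP_carnot = 3.957

3.957


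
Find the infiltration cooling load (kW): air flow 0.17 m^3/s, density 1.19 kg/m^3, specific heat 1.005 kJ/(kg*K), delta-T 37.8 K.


Q = V_dot * rho * cp * dT
Q = 0.17 * 1.19 * 1.005 * 37.8
Q = 7.685 kW

7.685


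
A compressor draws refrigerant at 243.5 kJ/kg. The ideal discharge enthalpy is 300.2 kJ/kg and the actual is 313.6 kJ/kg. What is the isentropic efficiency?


dh_ideal = 300.2 - 243.5 = 56.7 kJ/kg
dh_actual = 313.6 - 243.5 = 70.1 kJ/kg
eta_s = dh_ideal / dh_actual = 56.7 / 70.1
eta_s = 0.8088

0.8088


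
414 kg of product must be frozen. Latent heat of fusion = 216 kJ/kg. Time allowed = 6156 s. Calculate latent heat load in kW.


Q_lat = m * h_fg / t
Q_lat = 414 * 216 / 6156
Q_lat = 14.53 kW

14.53


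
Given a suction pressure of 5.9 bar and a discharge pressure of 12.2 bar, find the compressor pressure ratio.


PR = P_high / P_low
PR = 12.2 / 5.9
PR = 2.068

2.068


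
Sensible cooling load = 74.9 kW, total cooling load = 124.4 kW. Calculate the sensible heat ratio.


SHR = Q_sensible / Q_total
SHR = 74.9 / 124.4
SHR = 0.602

0.602


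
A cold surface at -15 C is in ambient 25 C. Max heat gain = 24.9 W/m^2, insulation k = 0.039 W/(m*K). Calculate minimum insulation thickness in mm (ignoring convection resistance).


dT = 25 - (-15) = 40 K
thickness = k * dT / q_max * 1000
thickness = 0.039 * 40 / 24.9 * 1000
thickness = 62.7 mm

62.7


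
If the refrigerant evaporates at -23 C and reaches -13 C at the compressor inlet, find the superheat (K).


Superheat = T_suction - T_evap
Superheat = -13 - (-23)
Superheat = 10 K

10


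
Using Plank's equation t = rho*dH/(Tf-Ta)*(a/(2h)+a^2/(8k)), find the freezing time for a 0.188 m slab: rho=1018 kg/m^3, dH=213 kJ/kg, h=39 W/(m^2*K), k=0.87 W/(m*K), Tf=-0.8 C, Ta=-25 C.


dT = -0.8 - (-25) = 24.2 K
term1 = a/(2h) = 0.188/(2*39) = 0.00241025641
term2 = a^2/(8k) = 0.188^2/(8*0.87) = 0.00507816092
t = rho*dH*1000/dT * (term1 + term2)
t = 1018*213*1000/24.2 * (0.00241025641 + 0.00507816092)
t = 67097 s

67097


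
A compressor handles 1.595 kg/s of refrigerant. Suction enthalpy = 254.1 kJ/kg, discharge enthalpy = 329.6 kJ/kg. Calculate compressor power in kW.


dh = 329.6 - 254.1 = 75.5 kJ/kg
W = m_dot * dh = 1.595 * 75.5 = 120.42 kW

120.42


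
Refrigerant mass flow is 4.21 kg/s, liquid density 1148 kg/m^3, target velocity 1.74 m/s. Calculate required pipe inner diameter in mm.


A = m_dot / (rho * v) = 4.21 / (1148 * 1.74) = 0.002107613441 m^2
d = sqrt(4*A/pi) * 1000
d = 51.8 mm

51.8


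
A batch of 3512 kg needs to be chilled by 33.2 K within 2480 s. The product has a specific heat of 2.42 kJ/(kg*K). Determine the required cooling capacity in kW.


Q = m * cp * dT / t
Q = 3512 * 2.42 * 33.2 / 2480
Q = 113.777 kW

113.777


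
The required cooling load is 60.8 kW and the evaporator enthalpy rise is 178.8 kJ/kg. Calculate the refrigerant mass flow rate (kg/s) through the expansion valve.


m_dot = Q / dh
m_dot = 60.8 / 178.8
m_dot = 0.34 kg/s

0.34


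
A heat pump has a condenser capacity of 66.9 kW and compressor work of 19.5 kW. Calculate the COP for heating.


COP_hp = Q_cond / W
COP_hp = 66.9 / 19.5
COP_hp = 3.431

3.431


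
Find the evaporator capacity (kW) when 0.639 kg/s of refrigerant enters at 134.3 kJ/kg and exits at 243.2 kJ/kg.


dh = 243.2 - 134.3 = 108.9 kJ/kg
Q_evap = m_dot * dh = 0.639 * 108.9
Q_evap = 69.59 kW

69.59


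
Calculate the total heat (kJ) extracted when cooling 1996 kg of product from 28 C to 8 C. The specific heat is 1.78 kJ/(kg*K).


dT = 28 - (8) = 20 K
Q = m * cp * dT = 1996 * 1.78 * 20
Q = 71058 kJ

71058


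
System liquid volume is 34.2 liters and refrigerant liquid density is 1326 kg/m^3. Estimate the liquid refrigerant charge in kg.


Charge = V * rho / 1000
Charge = 34.2 * 1326 / 1000
Charge = 45.35 kg

45.35


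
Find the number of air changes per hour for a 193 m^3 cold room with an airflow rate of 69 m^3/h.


ACH = flow / volume
ACH = 69 / 193
ACH = 0.358

0.358


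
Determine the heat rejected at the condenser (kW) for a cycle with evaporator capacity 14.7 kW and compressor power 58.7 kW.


Q_cond = Q_evap + W
Q_cond = 14.7 + 58.7
Q_cond = 73.4 kW

73.4


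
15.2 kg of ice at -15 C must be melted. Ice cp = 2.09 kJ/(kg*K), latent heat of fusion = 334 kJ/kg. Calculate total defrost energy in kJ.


Sensible heat = cp * dT = 2.09 * 15 = 31.35 kJ/kg
Total per kg = 31.35 + 334 = 365.35 kJ/kg
Q = m * total = 15.2 * 365.35
Q = 5553.3 kJ

5553.3


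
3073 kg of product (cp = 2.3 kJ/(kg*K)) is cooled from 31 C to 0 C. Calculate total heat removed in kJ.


dT = 31 - (0) = 31 K
Q = m * cp * dT = 3073 * 2.3 * 31
Q = 219105 kJ

219105


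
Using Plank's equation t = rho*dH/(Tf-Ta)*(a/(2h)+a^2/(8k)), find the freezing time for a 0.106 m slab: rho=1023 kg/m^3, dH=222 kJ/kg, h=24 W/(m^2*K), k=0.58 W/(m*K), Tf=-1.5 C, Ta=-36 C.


dT = -1.5 - (-36) = 34.5 K
term1 = a/(2h) = 0.106/(2*24) = 0.002208333333
term2 = a^2/(8k) = 0.106^2/(8*0.58) = 0.002421551724
t = rho*dH*1000/dT * (term1 + term2)
t = 1023*222*1000/34.5 * (0.002208333333 + 0.002421551724)
t = 30478 s

30478


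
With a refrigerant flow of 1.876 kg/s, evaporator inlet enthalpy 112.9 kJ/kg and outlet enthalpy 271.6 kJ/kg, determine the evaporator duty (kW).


dh = 271.6 - 112.9 = 158.7 kJ/kg
Q_evap = m_dot * dh = 1.876 * 158.7
Q_evap = 297.72 kW

297.72


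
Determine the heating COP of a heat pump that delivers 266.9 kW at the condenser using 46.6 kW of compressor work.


COP_hp = Q_cond / W
COP_hp = 266.9 / 46.6
COP_hp = 5.727

5.727


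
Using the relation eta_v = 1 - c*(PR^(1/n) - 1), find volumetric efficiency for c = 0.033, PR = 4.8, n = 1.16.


PR^(1/n) = 4.8^(1/1.16) = 3.86613423
eta_v = 1 - 0.033 * (3.86613423 - 1)
eta_v = 0.9054

0.9054


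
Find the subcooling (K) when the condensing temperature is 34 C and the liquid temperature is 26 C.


Subcooling = T_cond - T_liquid
Subcooling = 34 - 26
Subcooling = 8 K

8


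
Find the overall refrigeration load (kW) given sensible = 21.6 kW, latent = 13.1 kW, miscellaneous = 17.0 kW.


Q_total = Q_s + Q_l + Q_misc
Q_total = 21.6 + 13.1 + 17.0
Q_total = 51.7 kW

51.7


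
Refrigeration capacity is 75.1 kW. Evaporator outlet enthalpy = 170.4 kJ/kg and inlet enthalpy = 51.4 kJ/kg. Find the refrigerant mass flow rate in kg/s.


dh = 170.4 - 51.4 = 119.0 kJ/kg
m_dot = Q / dh = 75.1 / 119.0 = 0.6311 kg/s

0.6311


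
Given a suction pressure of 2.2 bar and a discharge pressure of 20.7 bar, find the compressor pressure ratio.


PR = P_high / P_low
PR = 20.7 / 2.2
PR = 9.409

9.409


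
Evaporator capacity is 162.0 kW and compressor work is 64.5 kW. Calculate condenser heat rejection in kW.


Q_cond = Q_evap + W
Q_cond = 162.0 + 64.5
Q_cond = 226.5 kW

226.5


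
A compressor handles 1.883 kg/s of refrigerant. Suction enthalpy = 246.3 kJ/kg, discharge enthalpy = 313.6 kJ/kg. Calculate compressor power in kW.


dh = 313.6 - 246.3 = 67.3 kJ/kg
W = m_dot * dh = 1.883 * 67.3 = 126.73 kW

126.73


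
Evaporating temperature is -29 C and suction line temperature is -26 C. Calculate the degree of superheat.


Superheat = T_suction - T_evap
Superheat = -26 - (-29)
Superheat = 3 K

3


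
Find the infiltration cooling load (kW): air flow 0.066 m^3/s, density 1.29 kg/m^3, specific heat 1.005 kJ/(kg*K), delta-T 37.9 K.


Q = V_dot * rho * cp * dT
Q = 0.066 * 1.29 * 1.005 * 37.9
Q = 3.243 kW

3.243


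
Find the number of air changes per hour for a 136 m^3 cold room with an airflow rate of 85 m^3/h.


ACH = flow / volume
ACH = 85 / 136
ACH = 0.625

0.625


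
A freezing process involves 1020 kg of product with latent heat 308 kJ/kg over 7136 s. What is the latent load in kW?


Q_lat = m * h_fg / t
Q_lat = 1020 * 308 / 7136
Q_lat = 44.02 kW

44.02


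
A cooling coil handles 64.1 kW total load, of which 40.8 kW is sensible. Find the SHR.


SHR = Q_sensible / Q_total
SHR = 40.8 / 64.1
SHR = 0.637

0.637


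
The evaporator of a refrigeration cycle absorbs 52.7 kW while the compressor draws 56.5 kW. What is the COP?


COP = Q_evap / W
COP = 52.7 / 56.5
COP = 0.933

0.933


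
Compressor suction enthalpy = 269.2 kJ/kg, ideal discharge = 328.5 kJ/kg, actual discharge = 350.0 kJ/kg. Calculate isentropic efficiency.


dh_ideal = 328.5 - 269.2 = 59.3 kJ/kg
dh_actual = 350.0 - 269.2 = 80.8 kJ/kg
eta_s = dh_ideal / dh_actual = 59.3 / 80.8
eta_s = 0.7339

0.7339


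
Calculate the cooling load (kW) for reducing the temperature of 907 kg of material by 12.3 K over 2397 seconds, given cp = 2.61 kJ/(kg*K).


Q = m * cp * dT / t
Q = 907 * 2.61 * 12.3 / 2397
Q = 12.147 kW

12.147


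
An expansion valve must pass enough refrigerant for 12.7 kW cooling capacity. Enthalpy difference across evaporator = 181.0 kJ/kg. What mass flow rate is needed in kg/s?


m_dot = Q / dh
m_dot = 12.7 / 181.0
m_dot = 0.0702 kg/s

0.0702


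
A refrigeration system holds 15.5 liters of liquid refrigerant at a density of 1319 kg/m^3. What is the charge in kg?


Charge = V * rho / 1000
Charge = 15.5 * 1319 / 1000
Charge = 20.44 kg

20.44


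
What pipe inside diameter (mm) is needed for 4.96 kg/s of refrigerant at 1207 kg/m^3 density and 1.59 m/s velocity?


A = m_dot / (rho * v) = 4.96 / (1207 * 1.59) = 0.002584504437 m^2
d = sqrt(4*A/pi) * 1000
d = 57.4 mm

57.4


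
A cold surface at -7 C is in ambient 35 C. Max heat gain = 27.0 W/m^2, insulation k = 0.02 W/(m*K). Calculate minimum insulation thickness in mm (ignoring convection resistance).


dT = 35 - (-7) = 42 K
thickness = k * dT / q_max * 1000
thickness = 0.02 * 42 / 27.0 * 1000
thickness = 31.1 mm

31.1


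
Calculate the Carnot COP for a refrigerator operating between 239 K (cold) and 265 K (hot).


dT = 265 - 239 = 26 K
COP_carnot = T_cold / dT = 239 / 26
COP_carnot = 9.192

9.192


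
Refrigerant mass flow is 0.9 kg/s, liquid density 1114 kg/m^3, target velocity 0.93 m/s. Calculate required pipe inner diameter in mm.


A = m_dot / (rho * v) = 0.9 / (1114 * 0.93) = 0.0008687090983 m^2
d = sqrt(4*A/pi) * 1000
d = 33.3 mm

33.3


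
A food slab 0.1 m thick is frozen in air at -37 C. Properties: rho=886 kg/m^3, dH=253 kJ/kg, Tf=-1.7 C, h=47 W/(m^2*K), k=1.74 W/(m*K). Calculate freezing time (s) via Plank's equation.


dT = -1.7 - (-37) = 35.3 K
term1 = a/(2h) = 0.1/(2*47) = 0.001063829787
term2 = a^2/(8k) = 0.1^2/(8*1.74) = 0.0007183908046
t = rho*dH*1000/dT * (term1 + term2)
t = 886*253*1000/35.3 * (0.001063829787 + 0.0007183908046)
t = 11317 s

11317


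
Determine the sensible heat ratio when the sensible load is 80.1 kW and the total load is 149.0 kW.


SHR = Q_sensible / Q_total
SHR = 80.1 / 149.0
SHR = 0.538

0.538


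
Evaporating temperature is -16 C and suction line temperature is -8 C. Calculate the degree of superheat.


Superheat = T_suction - T_evap
Superheat = -8 - (-16)
Superheat = 8 K

8


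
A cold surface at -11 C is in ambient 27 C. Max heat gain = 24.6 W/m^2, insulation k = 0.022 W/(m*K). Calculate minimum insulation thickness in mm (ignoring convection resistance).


dT = 27 - (-11) = 38 K
thickness = k * dT / q_max * 1000
thickness = 0.022 * 38 / 24.6 * 1000
thickness = 34.0 mm

34.0


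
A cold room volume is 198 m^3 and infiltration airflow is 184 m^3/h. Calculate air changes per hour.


ACH = flow / volume
ACH = 184 / 198
ACH = 0.929

0.929


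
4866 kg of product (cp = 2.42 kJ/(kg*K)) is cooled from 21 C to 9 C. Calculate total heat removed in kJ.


dT = 21 - (9) = 12 K
Q = m * cp * dT = 4866 * 2.42 * 12
Q = 141309 kJ

141309


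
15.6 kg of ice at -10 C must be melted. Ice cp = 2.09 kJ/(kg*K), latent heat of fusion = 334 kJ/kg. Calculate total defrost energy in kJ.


Sensible heat = cp * dT = 2.09 * 10 = 20.9 kJ/kg
Total per kg = 20.9 + 334 = 354.9 kJ/kg
Q = m * total = 15.6 * 354.9
Q = 5536.4 kJ

5536.4


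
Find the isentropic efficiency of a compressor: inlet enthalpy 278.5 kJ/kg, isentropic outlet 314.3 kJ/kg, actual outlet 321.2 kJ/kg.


dh_ideal = 314.3 - 278.5 = 35.8 kJ/kg
dh_actual = 321.2 - 278.5 = 42.7 kJ/kg
eta_s = dh_ideal / dh_actual = 35.8 / 42.7
eta_s = 0.8384

0.8384


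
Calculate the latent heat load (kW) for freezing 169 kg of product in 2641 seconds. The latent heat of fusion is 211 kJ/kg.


Q_lat = m * h_fg / t
Q_lat = 169 * 211 / 2641
Q_lat = 13.5 kW

13.5


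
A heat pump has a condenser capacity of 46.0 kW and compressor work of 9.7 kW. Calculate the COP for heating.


COP_hp = Q_cond / W
COP_hp = 46.0 / 9.7
COP_hp = 4.742

4.742


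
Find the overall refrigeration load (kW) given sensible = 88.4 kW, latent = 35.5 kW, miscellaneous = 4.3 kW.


Q_total = Q_s + Q_l + Q_misc
Q_total = 88.4 + 35.5 + 4.3
Q_total = 128.2 kW

128.2


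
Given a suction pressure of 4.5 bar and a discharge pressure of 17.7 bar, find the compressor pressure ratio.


PR = P_high / P_low
PR = 17.7 / 4.5
PR = 3.933

3.933


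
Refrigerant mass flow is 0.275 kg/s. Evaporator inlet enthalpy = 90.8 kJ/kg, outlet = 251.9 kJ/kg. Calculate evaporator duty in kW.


dh = 251.9 - 90.8 = 161.1 kJ/kg
Q_evap = m_dot * dh = 0.275 * 161.1
Q_evap = 44.3 kW

44.3


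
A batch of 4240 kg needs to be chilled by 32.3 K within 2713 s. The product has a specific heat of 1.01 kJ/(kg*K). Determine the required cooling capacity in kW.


Q = m * cp * dT / t
Q = 4240 * 1.01 * 32.3 / 2713
Q = 50.985 kW

50.985


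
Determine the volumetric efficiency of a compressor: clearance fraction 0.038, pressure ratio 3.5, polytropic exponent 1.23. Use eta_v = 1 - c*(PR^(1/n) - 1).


PR^(1/n) = 3.5^(1/1.23) = 2.76905603
eta_v = 1 - 0.038 * (2.76905603 - 1)
eta_v = 0.9328

0.9328


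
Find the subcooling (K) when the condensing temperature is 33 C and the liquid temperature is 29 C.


Subcooling = T_cond - T_liquid
Subcooling = 33 - 29
Subcooling = 4 K

4


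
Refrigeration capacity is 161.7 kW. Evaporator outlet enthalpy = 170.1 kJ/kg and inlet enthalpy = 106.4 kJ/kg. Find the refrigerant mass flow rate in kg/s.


dh = 170.1 - 106.4 = 63.7 kJ/kg
m_dot = Q / dh = 161.7 / 63.7 = 2.5385 kg/s

2.5385


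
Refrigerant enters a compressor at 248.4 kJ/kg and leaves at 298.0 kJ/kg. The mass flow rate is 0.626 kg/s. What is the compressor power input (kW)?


dh = 298.0 - 248.4 = 49.6 kJ/kg
W = m_dot * dh = 0.626 * 49.6 = 31.05 kW

31.05


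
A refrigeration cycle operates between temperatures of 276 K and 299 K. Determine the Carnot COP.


dT = 299 - 276 = 23 K
COP_carnot = T_cold / dT = 276 / 23
COP_carnot = 12.0

12.0


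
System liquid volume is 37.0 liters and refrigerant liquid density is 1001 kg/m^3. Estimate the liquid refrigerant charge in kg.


Charge = V * rho / 1000
Charge = 37.0 * 1001 / 1000
Charge = 37.04 kg

37.04


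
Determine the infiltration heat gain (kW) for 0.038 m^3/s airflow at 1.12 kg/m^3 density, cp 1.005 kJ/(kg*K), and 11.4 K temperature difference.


Q = V_dot * rho * cp * dT
Q = 0.038 * 1.12 * 1.005 * 11.4
Q = 0.488 kW

0.488


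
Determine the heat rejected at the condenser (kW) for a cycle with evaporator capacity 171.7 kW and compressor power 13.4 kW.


Q_cond = Q_evap + W
Q_cond = 171.7 + 13.4
Q_cond = 185.1 kW

185.1


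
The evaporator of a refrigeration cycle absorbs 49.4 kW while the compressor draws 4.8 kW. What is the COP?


COP = Q_evap / W
COP = 49.4 / 4.8
COP = 10.292

10.292


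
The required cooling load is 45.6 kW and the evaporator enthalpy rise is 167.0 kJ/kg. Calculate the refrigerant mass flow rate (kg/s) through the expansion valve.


m_dot = Q / dh
m_dot = 45.6 / 167.0
m_dot = 0.2731 kg/s

0.2731


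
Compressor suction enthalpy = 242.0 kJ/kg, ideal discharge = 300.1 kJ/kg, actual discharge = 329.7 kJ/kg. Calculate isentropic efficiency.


dh_ideal = 300.1 - 242.0 = 58.1 kJ/kg
dh_actual = 329.7 - 242.0 = 87.7 kJ/kg
eta_s = dh_ideal / dh_actual = 58.1 / 87.7
eta_s = 0.6625

0.6625


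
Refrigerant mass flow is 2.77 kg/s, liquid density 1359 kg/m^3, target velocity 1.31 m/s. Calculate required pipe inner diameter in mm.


A = m_dot / (rho * v) = 2.77 / (1359 * 1.31) = 0.001555926282 m^2
d = sqrt(4*A/pi) * 1000
d = 44.5 mm

44.5


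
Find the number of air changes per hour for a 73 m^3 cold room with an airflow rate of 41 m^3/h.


ACH = flow / volume
ACH = 41 / 73
ACH = 0.562

0.562


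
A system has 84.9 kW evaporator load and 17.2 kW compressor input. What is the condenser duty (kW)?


Q_cond = Q_evap + W
Q_cond = 84.9 + 17.2
Q_cond = 102.1 kW

102.1


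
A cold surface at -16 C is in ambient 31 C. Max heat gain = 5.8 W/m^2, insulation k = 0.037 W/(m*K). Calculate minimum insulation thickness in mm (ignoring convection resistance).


dT = 31 - (-16) = 47 K
thickness = k * dT / q_max * 1000
thickness = 0.037 * 47 / 5.8 * 1000
thickness = 299.8 mm

299.8


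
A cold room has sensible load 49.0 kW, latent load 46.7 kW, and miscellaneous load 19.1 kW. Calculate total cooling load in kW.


Q_total = Q_s + Q_l + Q_misc
Q_total = 49.0 + 46.7 + 19.1
Q_total = 114.8 kW

114.8


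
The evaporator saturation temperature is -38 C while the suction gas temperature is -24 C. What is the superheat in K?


Superheat = T_suction - T_evap
Superheat = -24 - (-38)
Superheat = 14 K

14


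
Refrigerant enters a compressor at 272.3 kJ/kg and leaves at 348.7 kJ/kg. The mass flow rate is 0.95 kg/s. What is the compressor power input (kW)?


dh = 348.7 - 272.3 = 76.4 kJ/kg
W = m_dot * dh = 0.95 * 76.4 = 72.58 kW

72.58


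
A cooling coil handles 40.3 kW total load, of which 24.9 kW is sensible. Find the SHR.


SHR = Q_sensible / Q_total
SHR = 24.9 / 40.3
SHR = 0.618

0.618


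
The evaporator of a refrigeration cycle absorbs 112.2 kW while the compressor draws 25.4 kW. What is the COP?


COP = Q_evap / W
COP = 112.2 / 25.4
COP = 4.417

4.417


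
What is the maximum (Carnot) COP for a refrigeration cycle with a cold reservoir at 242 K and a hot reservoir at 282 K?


dT = 282 - 242 = 40 K
COP_carnot = T_cold / dT = 242 / 40
COP_carnot = 6.05

6.05


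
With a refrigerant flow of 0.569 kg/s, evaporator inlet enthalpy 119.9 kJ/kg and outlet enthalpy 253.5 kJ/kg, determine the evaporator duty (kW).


dh = 253.5 - 119.9 = 133.6 kJ/kg
Q_evap = m_dot * dh = 0.569 * 133.6
Q_evap = 76.02 kW

76.02


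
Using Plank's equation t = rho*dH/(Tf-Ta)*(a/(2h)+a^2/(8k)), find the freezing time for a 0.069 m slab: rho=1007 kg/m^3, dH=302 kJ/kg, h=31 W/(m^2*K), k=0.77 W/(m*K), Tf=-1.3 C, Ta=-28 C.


dT = -1.3 - (-28) = 26.7 K
term1 = a/(2h) = 0.069/(2*31) = 0.001112903226
term2 = a^2/(8k) = 0.069^2/(8*0.77) = 0.0007728896104
t = rho*dH*1000/dT * (term1 + term2)
t = 1007*302*1000/26.7 * (0.001112903226 + 0.0007728896104)
t = 21479 s

21479


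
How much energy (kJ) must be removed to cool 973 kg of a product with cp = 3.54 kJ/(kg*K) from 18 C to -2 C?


dT = 18 - (-2) = 20 K
Q = m * cp * dT = 973 * 3.54 * 20
Q = 68888 kJ

68888


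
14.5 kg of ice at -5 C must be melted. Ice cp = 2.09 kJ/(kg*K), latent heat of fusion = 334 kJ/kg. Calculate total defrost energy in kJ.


Sensible heat = cp * dT = 2.09 * 5 = 10.45 kJ/kg
Total per kg = 10.45 + 334 = 344.45 kJ/kg
Q = m * total = 14.5 * 344.45
Q = 4994.5 kJ

4994.5


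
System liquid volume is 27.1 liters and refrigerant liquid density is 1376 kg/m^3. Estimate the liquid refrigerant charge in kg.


Charge = V * rho / 1000
Charge = 27.1 * 1376 / 1000
Charge = 37.29 kg

37.29


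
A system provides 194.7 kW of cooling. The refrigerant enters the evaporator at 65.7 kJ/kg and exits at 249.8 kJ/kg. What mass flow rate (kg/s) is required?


dh = 249.8 - 65.7 = 184.1 kJ/kg
m_dot = Q / dh = 194.7 / 184.1 = 1.0576 kg/s

1.0576


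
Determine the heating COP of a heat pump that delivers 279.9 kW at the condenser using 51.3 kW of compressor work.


COP_hp = Q_cond / W
COP_hp = 279.9 / 51.3
COP_hp = 5.456

5.456


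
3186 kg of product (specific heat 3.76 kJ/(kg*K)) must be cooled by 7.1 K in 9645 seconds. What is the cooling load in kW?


Q = m * cp * dT / t
Q = 3186 * 3.76 * 7.1 / 9645
Q = 8.818 kW

8.818


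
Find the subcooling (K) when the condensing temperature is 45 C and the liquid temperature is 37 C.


Subcooling = T_cond - T_liquid
Subcooling = 45 - 37
Subcooling = 8 K

8


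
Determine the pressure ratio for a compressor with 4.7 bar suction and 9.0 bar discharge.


PR = P_high / P_low
PR = 9.0 / 4.7
PR = 1.915

1.915


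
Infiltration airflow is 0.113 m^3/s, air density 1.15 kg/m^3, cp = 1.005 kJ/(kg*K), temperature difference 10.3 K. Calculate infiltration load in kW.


Q = V_dot * rho * cp * dT
Q = 0.113 * 1.15 * 1.005 * 10.3
Q = 1.345 kW

1.345


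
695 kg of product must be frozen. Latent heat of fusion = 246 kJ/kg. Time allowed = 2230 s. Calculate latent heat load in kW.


Q_lat = m * h_fg / t
Q_lat = 695 * 246 / 2230
Q_lat = 76.67 kW

76.67


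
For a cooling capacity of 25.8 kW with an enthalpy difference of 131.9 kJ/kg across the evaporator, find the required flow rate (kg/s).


m_dot = Q / dh
m_dot = 25.8 / 131.9
m_dot = 0.1956 kg/s

0.1956


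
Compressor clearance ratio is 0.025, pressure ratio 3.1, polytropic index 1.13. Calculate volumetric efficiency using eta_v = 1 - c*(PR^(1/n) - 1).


PR^(1/n) = 3.1^(1/1.13) = 2.72165678
eta_v = 1 - 0.025 * (2.72165678 - 1)
eta_v = 0.957

0.957


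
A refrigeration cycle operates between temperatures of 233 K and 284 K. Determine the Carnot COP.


dT = 284 - 233 = 51 K
COP_carnot = T_cold / dT = 233 / 51
COP_carnot = 4.569

4.569


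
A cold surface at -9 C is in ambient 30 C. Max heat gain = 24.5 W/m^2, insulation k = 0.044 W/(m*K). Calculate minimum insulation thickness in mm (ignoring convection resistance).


dT = 30 - (-9) = 39 K
thickness = k * dT / q_max * 1000
thickness = 0.044 * 39 / 24.5 * 1000
thickness = 70.0 mm

70.0


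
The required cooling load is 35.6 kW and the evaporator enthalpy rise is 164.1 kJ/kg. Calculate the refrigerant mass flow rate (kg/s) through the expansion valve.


m_dot = Q / dh
m_dot = 35.6 / 164.1
m_dot = 0.2169 kg/s

0.2169


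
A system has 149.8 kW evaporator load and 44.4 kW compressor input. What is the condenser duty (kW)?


Q_cond = Q_evap + W
Q_cond = 149.8 + 44.4
Q_cond = 194.2 kW

194.2


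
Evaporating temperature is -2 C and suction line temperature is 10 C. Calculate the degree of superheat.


Superheat = T_suction - T_evap
Superheat = 10 - (-2)
Superheat = 12 K

12


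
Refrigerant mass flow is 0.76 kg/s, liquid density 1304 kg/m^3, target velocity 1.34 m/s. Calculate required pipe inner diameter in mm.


A = m_dot / (rho * v) = 0.76 / (1304 * 1.34) = 0.0004349418551 m^2
d = sqrt(4*A/pi) * 1000
d = 23.5 mm

23.5


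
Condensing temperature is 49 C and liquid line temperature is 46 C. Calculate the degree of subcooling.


Subcooling = T_cond - T_liquid
Subcooling = 49 - 46
Subcooling = 3 K

3


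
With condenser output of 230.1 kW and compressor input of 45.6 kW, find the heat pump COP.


COP_hp = Q_cond / W
COP_hp = 230.1 / 45.6
COP_hp = 5.046

5.046


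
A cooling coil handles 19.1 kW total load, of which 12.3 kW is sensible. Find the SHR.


SHR = Q_sensible / Q_total
SHR = 12.3 / 19.1
SHR = 0.644

0.644


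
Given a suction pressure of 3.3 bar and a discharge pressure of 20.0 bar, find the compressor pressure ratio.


PR = P_high / P_low
PR = 20.0 / 3.3
PR = 6.061

6.061


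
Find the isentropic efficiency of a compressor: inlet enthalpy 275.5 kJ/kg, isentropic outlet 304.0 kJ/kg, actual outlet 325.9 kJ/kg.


dh_ideal = 304.0 - 275.5 = 28.5 kJ/kg
dh_actual = 325.9 - 275.5 = 50.4 kJ/kg
eta_s = dh_ideal / dh_actual = 28.5 / 50.4
eta_s = 0.5655

0.5655


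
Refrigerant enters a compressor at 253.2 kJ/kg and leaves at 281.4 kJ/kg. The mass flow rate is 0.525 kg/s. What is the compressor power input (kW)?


dh = 281.4 - 253.2 = 28.2 kJ/kg
W = m_dot * dh = 0.525 * 28.2 = 14.81 kW

14.81


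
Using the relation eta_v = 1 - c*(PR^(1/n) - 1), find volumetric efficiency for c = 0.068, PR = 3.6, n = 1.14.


PR^(1/n) = 3.6^(1/1.14) = 3.07598809
eta_v = 1 - 0.068 * (3.07598809 - 1)
eta_v = 0.8588

0.8588


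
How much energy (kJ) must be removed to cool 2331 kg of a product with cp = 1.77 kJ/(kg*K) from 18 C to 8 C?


dT = 18 - (8) = 10 K
Q = m * cp * dT = 2331 * 1.77 * 10
Q = 41259 kJ

41259


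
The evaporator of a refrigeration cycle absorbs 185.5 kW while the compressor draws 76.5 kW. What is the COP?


COP = Q_evap / W
COP = 185.5 / 76.5
COP = 2.425

2.425


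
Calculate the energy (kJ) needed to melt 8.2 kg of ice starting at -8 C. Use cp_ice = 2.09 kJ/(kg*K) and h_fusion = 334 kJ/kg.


Sensible heat = cp * dT = 2.09 * 8 = 16.72 kJ/kg
Total per kg = 16.72 + 334 = 350.72 kJ/kg
Q = m * total = 8.2 * 350.72
Q = 2875.9 kJ

2875.9


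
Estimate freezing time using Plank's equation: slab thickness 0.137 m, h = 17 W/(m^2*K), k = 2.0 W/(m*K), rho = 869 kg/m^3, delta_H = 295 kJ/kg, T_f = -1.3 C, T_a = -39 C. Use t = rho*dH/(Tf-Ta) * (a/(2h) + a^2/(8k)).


dT = -1.3 - (-39) = 37.7 K
term1 = a/(2h) = 0.137/(2*17) = 0.004029411765
term2 = a^2/(8k) = 0.137^2/(8*2.0) = 0.0011730625
t = rho*dH*1000/dT * (term1 + term2)
t = 869*295*1000/37.7 * (0.004029411765 + 0.0011730625)
t = 35376 s

35376


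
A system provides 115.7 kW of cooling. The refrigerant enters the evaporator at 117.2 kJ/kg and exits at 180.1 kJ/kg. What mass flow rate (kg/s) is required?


dh = 180.1 - 117.2 = 62.9 kJ/kg
m_dot = Q / dh = 115.7 / 62.9 = 1.8394 kg/s

1.8394


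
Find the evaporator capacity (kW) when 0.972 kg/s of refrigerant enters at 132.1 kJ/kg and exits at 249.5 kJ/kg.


dh = 249.5 - 132.1 = 117.4 kJ/kg
Q_evap = m_dot * dh = 0.972 * 117.4
Q_evap = 114.11 kW

114.11


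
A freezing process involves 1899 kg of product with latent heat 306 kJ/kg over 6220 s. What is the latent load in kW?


Q_lat = m * h_fg / t
Q_lat = 1899 * 306 / 6220
Q_lat = 93.42 kW

93.42


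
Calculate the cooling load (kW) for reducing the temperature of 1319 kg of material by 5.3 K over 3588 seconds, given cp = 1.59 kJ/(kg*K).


Q = m * cp * dT / t
Q = 1319 * 1.59 * 5.3 / 3588
Q = 3.098 kW

3.098


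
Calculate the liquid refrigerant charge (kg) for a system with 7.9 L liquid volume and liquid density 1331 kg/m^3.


Charge = V * rho / 1000
Charge = 7.9 * 1331 / 1000
Charge = 10.51 kg

10.51


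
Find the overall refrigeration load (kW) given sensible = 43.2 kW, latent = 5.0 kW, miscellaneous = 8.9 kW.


Q_total = Q_s + Q_l + Q_misc
Q_total = 43.2 + 5.0 + 8.9
Q_total = 57.1 kW

57.1


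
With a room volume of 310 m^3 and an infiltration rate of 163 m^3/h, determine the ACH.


ACH = flow / volume
ACH = 163 / 310
ACH = 0.526

0.526


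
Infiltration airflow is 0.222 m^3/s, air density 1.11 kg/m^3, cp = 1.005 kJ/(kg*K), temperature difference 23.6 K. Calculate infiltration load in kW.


Q = V_dot * rho * cp * dT
Q = 0.222 * 1.11 * 1.005 * 23.6
Q = 5.845 kW

5.845


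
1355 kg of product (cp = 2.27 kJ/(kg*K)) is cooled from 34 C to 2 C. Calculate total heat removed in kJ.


dT = 34 - (2) = 32 K
Q = m * cp * dT = 1355 * 2.27 * 32
Q = 98427 kJ

98427


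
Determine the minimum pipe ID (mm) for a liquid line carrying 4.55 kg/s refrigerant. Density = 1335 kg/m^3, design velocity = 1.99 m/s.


A = m_dot / (rho * v) = 4.55 / (1335 * 1.99) = 0.001712683267 m^2
d = sqrt(4*A/pi) * 1000
d = 46.7 mm

46.7


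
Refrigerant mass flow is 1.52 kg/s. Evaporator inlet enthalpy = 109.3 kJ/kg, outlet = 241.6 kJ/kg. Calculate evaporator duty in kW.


dh = 241.6 - 109.3 = 132.3 kJ/kg
Q_evap = m_dot * dh = 1.52 * 132.3
Q_evap = 201.1 kW

201.1


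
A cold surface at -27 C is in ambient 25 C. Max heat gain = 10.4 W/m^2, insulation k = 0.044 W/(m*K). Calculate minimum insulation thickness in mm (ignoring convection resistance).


dT = 25 - (-27) = 52 K
thickness = k * dT / q_max * 1000
thickness = 0.044 * 52 / 10.4 * 1000
thickness = 220.0 mm

220.0


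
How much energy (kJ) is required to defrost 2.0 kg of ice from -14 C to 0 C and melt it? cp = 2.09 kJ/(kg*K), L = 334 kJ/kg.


Sensible heat = cp * dT = 2.09 * 14 = 29.26 kJ/kg
Total per kg = 29.26 + 334 = 363.26 kJ/kg
Q = m * total = 2.0 * 363.26
Q = 726.5 kJ

726.5


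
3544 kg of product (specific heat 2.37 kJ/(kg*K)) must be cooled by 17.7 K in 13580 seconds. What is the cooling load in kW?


Q = m * cp * dT / t
Q = 3544 * 2.37 * 17.7 / 13580
Q = 10.948 kW

10.948


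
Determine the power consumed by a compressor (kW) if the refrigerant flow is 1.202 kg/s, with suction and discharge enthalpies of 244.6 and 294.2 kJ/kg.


dh = 294.2 - 244.6 = 49.6 kJ/kg
W = m_dot * dh = 1.202 * 49.6 = 59.62 kW

59.62


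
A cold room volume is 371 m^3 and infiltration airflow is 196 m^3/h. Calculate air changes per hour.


ACH = flow / volume
ACH = 196 / 371
ACH = 0.528

0.528


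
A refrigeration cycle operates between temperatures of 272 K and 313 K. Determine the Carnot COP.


dT = 313 - 272 = 41 K
COP_carnot = T_cold / dT = 272 / 41
COP_carnot = 6.634

6.634


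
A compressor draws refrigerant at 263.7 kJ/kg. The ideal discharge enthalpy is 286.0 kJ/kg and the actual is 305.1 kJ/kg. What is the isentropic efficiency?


dh_ideal = 286.0 - 263.7 = 22.3 kJ/kg
dh_actual = 305.1 - 263.7 = 41.4 kJ/kg
eta_s = dh_ideal / dh_actual = 22.3 / 41.4
eta_s = 0.5386

0.5386


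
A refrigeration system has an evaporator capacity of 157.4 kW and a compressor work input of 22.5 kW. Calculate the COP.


COP = Q_evap / W
COP = 157.4 / 22.5
COP = 6.996

6.996


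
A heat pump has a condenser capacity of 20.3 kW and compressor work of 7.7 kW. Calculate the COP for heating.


COP_hp = Q_cond / W
COP_hp = 20.3 / 7.7
COP_hp = 2.636

2.636


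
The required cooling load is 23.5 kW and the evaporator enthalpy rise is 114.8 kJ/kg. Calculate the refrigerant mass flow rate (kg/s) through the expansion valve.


m_dot = Q / dh
m_dot = 23.5 / 114.8
m_dot = 0.2047 kg/s

0.2047


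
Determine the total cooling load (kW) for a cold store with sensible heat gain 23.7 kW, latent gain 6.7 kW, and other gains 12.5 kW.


Q_total = Q_s + Q_l + Q_misc
Q_total = 23.7 + 6.7 + 12.5
Q_total = 42.9 kW

42.9


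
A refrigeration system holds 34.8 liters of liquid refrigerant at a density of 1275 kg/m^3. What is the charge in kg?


Charge = V * rho / 1000
Charge = 34.8 * 1275 / 1000
Charge = 44.37 kg

44.37


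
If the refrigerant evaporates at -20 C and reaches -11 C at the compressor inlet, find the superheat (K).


Superheat = T_suction - T_evap
Superheat = -11 - (-20)
Superheat = 9 K

9


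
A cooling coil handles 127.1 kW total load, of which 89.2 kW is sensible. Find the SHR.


SHR = Q_sensible / Q_total
SHR = 89.2 / 127.1
SHR = 0.702

0.702


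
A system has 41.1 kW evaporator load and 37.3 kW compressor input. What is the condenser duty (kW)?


Q_cond = Q_evap + W
Q_cond = 41.1 + 37.3
Q_cond = 78.4 kW

78.4


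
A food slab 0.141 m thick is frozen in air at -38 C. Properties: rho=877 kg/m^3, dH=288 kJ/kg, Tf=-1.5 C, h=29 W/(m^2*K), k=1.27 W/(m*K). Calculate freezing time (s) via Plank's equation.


dT = -1.5 - (-38) = 36.5 K
term1 = a/(2h) = 0.141/(2*29) = 0.002431034483
term2 = a^2/(8k) = 0.141^2/(8*1.27) = 0.001956791339
t = rho*dH*1000/dT * (term1 + term2)
t = 877*288*1000/36.5 * (0.002431034483 + 0.001956791339)
t = 30363 s

30363


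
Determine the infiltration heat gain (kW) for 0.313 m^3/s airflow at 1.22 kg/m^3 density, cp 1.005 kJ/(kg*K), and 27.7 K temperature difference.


Q = V_dot * rho * cp * dT
Q = 0.313 * 1.22 * 1.005 * 27.7
Q = 10.63 kW

10.63


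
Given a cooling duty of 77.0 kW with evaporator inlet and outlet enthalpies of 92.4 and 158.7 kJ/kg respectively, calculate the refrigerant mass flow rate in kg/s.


dh = 158.7 - 92.4 = 66.3 kJ/kg
m_dot = Q / dh = 77.0 / 66.3 = 1.1614 kg/s

1.1614


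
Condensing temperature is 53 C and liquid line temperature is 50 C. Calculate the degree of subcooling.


Subcooling = T_cond - T_liquid
Subcooling = 53 - 50
Subcooling = 3 K

3


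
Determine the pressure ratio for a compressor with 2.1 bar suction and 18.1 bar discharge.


PR = P_high / P_low
PR = 18.1 / 2.1
PR = 8.619

8.619


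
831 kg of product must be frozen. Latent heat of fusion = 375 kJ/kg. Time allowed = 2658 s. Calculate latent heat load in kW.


Q_lat = m * h_fg / t
Q_lat = 831 * 375 / 2658
Q_lat = 117.24 kW

117.24


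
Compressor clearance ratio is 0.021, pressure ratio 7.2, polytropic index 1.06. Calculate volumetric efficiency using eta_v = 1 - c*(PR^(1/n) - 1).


PR^(1/n) = 7.2^(1/1.06) = 6.43878972
eta_v = 1 - 0.021 * (6.43878972 - 1)
eta_v = 0.8858

0.8858


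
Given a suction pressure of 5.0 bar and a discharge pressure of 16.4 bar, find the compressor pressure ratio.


PR = P_high / P_low
PR = 16.4 / 5.0
PR = 3.28

3.28


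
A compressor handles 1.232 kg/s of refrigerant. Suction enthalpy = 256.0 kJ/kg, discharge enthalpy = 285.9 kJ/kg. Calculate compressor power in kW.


dh = 285.9 - 256.0 = 29.9 kJ/kg
W = m_dot * dh = 1.232 * 29.9 = 36.84 kW

36.84


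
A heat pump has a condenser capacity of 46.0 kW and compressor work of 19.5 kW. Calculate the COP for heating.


COP_hp = Q_cond / W
COP_hp = 46.0 / 19.5
COP_hp = 2.359

2.359


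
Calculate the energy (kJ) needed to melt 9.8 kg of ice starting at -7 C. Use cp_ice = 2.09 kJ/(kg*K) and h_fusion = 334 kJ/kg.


Sensible heat = cp * dT = 2.09 * 7 = 14.63 kJ/kg
Total per kg = 14.63 + 334 = 348.63 kJ/kg
Q = m * total = 9.8 * 348.63
Q = 3416.6 kJ

3416.6


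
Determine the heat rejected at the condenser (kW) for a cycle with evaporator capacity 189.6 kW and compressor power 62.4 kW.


Q_cond = Q_evap + W
Q_cond = 189.6 + 62.4
Q_cond = 252.0 kW

252.0


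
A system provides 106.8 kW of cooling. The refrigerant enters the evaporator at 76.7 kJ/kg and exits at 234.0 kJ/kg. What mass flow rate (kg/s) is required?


dh = 234.0 - 76.7 = 157.3 kJ/kg
m_dot = Q / dh = 106.8 / 157.3 = 0.679 kg/s

0.679


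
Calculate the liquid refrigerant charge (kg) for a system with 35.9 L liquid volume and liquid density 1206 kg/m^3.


Charge = V * rho / 1000
Charge = 35.9 * 1206 / 1000
Charge = 43.3 kg

43.3


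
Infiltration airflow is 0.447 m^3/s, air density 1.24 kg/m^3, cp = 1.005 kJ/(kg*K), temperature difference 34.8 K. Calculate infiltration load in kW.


Q = V_dot * rho * cp * dT
Q = 0.447 * 1.24 * 1.005 * 34.8
Q = 19.385 kW

19.385


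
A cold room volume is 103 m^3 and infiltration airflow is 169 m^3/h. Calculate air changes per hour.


ACH = flow / volume
ACH = 169 / 103
ACH = 1.641

1.641


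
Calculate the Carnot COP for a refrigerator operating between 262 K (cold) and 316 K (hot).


dT = 316 - 262 = 54 K
COP_carnot = T_cold / dT = 262 / 54
COP_carnot = 4.852

4.852


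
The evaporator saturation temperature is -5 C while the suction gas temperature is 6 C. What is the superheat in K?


Superheat = T_suction - T_evap
Superheat = 6 - (-5)
Superheat = 11 K

11


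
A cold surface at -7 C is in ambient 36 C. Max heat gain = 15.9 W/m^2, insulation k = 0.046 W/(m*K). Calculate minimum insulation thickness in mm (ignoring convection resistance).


dT = 36 - (-7) = 43 K
thickness = k * dT / q_max * 1000
thickness = 0.046 * 43 / 15.9 * 1000
thickness = 124.4 mm

124.4


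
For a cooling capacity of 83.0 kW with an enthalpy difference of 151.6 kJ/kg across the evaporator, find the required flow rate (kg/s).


m_dot = Q / dh
m_dot = 83.0 / 151.6
m_dot = 0.5475 kg/s

0.5475


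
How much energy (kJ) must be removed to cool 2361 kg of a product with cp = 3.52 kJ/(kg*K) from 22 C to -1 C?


dT = 22 - (-1) = 23 K
Q = m * cp * dT = 2361 * 3.52 * 23
Q = 191147 kJ

191147


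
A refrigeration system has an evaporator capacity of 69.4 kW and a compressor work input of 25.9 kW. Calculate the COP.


COP = Q_evap / W
COP = 69.4 / 25.9
COP = 2.68

2.68


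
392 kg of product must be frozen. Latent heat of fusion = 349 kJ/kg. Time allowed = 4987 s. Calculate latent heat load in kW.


Q_lat = m * h_fg / t
Q_lat = 392 * 349 / 4987
Q_lat = 27.43 kW

27.43


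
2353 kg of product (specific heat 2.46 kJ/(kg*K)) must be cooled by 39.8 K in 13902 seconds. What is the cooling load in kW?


Q = m * cp * dT / t
Q = 2353 * 2.46 * 39.8 / 13902
Q = 16.572 kW

16.572


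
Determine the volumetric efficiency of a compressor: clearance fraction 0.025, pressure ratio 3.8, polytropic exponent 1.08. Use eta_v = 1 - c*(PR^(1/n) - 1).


PR^(1/n) = 3.8^(1/1.08) = 3.44220446
eta_v = 1 - 0.025 * (3.44220446 - 1)
eta_v = 0.9389

0.9389
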